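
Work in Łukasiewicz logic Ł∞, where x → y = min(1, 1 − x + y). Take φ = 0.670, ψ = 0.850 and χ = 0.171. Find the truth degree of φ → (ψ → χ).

ψ → χ = min(1, 1 − 0.850 + 0.171) = min(1, 0.321) = 0.321
φ → (ψ → χ) = min(1, 1 − 0.670 + 0.321) = min(1, 0.651) = 0.651

0.651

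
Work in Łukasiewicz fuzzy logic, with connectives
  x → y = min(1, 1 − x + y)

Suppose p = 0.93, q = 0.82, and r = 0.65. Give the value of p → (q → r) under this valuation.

0.90

q → r = min(1, 1 − 0.82 + 0.65) = min(1, 0.83) = 0.83
p → (q → r) = min(1, 1 − 0.93 + 0.83) = min(1, 0.90) = 0.90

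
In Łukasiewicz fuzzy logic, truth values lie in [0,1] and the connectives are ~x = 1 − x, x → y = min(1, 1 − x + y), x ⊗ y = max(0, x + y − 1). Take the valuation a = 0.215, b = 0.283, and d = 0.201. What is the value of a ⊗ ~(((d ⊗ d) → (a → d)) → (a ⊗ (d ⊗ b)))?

0.215

d ⊗ d = max(0, 0.201 + 0.201 − 1) = max(0, -0.598) = 0.000
a → d = min(1, 1 − 0.215 + 0.201) = min(1, 0.986) = 0.986
(d ⊗ d) → (a → d) = min(1, 1 − 0.000 + 0.986) = min(1, 1.986) = 1.000
d ⊗ b = max(0, 0.201 + 0.283 − 1) = max(0, -0.516) = 0.000
a ⊗ (d ⊗ b) = max(0, 0.215 + 0.000 − 1) = max(0, -0.785) = 0.000
((d ⊗ d) → (a → d)) → (a ⊗ (d ⊗ b)) = min(1, 1 − 1.000 + 0.000) = min(1, 0.000) = 0.000
~(((d ⊗ d) → (a → d)) → (a ⊗ (d ⊗ b))) = 1 − 0.000 = 1.000
a ⊗ ~(((d ⊗ d) → (a → d)) → (a ⊗ (d ⊗ b))) = max(0, 0.215 + 1.000 − 1) = max(0, 0.215) = 0.215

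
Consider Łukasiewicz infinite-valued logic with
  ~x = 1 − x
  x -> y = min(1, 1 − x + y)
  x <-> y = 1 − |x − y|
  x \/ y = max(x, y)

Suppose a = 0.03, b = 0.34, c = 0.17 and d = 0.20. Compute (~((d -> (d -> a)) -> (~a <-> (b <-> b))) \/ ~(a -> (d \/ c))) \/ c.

d -> a = min(1, 1 − 0.20 + 0.03) = min(1, 0.83) = 0.83
d -> (d -> a) = min(1, 1 − 0.20 + 0.83) = min(1, 1.63) = 1.00
~a = 1 − 0.03 = 0.97
b <-> b = 1 − |0.34 − 0.34| = 1 − 0.00 = 1.00
~a <-> (b <-> b) = 1 − |0.97 − 1.00| = 1 − 0.03 = 0.97
(d -> (d -> a)) -> (~a <-> (b <-> b)) = min(1, 1 − 1.00 + 0.97) = min(1, 0.97) = 0.97
~((d -> (d -> a)) -> (~a <-> (b <-> b))) = 1 − 0.97 = 0.03
d \/ c = max(0.20, 0.17) = 0.20
a -> (d \/ c) = min(1, 1 − 0.03 + 0.20) = min(1, 1.17) = 1.00
~(a -> (d \/ c)) = 1 − 1.00 = 0.00
~((d -> (d -> a)) -> (~a <-> (b <-> b))) \/ ~(a -> (d \/ c)) = max(0.03, 0.00) = 0.03
(~((d -> (d -> a)) -> (~a <-> (b <-> b))) \/ ~(a -> (d \/ c))) \/ c = max(0.03, 0.17) = 0.17

0.17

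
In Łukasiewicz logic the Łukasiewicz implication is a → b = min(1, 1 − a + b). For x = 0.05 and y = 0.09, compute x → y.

1.00

x → y = min(1, 1 − 0.05 + 0.09) = min(1, 1.04) = 1.00
For comparison, the Gödel implication (1 if a ≤ b else b) would give 1.00.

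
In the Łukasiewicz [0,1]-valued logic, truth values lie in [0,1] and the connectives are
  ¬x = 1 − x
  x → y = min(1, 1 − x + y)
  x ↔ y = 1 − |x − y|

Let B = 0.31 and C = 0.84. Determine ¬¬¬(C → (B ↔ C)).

0.37

B ↔ C = 1 − |0.31 − 0.84| = 1 − 0.53 = 0.47
C → (B ↔ C) = min(1, 1 − 0.84 + 0.47) = min(1, 0.63) = 0.63
¬(C → (B ↔ C)) = 1 − 0.63 = 0.37
¬¬(C → (B ↔ C)) = 1 − 0.37 = 0.63
¬¬¬(C → (B ↔ C)) = 1 − 0.63 = 0.37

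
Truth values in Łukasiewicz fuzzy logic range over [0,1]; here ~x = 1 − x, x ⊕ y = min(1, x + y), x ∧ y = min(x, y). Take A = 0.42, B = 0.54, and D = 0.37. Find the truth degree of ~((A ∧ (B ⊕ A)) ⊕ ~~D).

0.21

B ⊕ A = min(1, 0.54 + 0.42) = min(1, 0.96) = 0.96
A ∧ (B ⊕ A) = min(0.42, 0.96) = 0.42
~D = 1 − 0.37 = 0.63
~~D = 1 − 0.63 = 0.37
(A ∧ (B ⊕ A)) ⊕ ~~D = min(1, 0.42 + 0.37) = min(1, 0.79) = 0.79
~((A ∧ (B ⊕ A)) ⊕ ~~D) = 1 − 0.79 = 0.21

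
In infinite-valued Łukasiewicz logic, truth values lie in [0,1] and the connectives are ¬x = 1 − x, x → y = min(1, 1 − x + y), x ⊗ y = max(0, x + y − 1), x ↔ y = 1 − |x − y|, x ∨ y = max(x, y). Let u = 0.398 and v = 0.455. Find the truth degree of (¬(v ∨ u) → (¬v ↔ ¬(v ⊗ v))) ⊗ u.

v ∨ u = max(0.455, 0.398) = 0.455
¬(v ∨ u) = 1 − 0.455 = 0.545
¬v = 1 − 0.455 = 0.545
v ⊗ v = max(0, 0.455 + 0.455 − 1) = max(0, -0.090) = 0.000
¬(v ⊗ v) = 1 − 0.000 = 1.000
¬v ↔ ¬(v ⊗ v) = 1 − |0.545 − 1.000| = 1 − 0.455 = 0.545
¬(v ∨ u) → (¬v ↔ ¬(v ⊗ v)) = min(1, 1 − 0.545 + 0.545) = min(1, 1.000) = 1.000
(¬(v ∨ u) → (¬v ↔ ¬(v ⊗ v))) ⊗ u = max(0, 1.000 + 0.398 − 1) = max(0, 0.398) = 0.398

0.398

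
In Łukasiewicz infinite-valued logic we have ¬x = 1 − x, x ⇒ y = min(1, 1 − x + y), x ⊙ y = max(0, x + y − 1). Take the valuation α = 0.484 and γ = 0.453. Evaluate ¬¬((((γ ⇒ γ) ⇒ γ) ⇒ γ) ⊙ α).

γ ⇒ γ = min(1, 1 − 0.453 + 0.453) = min(1, 1.000) = 1.000
(γ ⇒ γ) ⇒ γ = min(1, 1 − 1.000 + 0.453) = min(1, 0.453) = 0.453
((γ ⇒ γ) ⇒ γ) ⇒ γ = min(1, 1 − 0.453 + 0.453) = min(1, 1.000) = 1.000
(((γ ⇒ γ) ⇒ γ) ⇒ γ) ⊙ α = max(0, 1.000 + 0.484 − 1) = max(0, 0.484) = 0.484
¬((((γ ⇒ γ) ⇒ γ) ⇒ γ) ⊙ α) = 1 − 0.484 = 0.516
¬¬((((γ ⇒ γ) ⇒ γ) ⇒ γ) ⊙ α) = 1 − 0.516 = 0.484

0.484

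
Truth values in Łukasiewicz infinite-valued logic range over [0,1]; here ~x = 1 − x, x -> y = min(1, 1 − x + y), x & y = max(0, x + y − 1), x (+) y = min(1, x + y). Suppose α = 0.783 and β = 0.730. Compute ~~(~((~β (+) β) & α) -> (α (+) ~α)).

~β = 1 − 0.730 = 0.270
~β (+) β = min(1, 0.270 + 0.730) = min(1, 1.000) = 1.000
(~β (+) β) & α = max(0, 1.000 + 0.783 − 1) = max(0, 0.783) = 0.783
~((~β (+) β) & α) = 1 − 0.783 = 0.217
~α = 1 − 0.783 = 0.217
α (+) ~α = min(1, 0.783 + 0.217) = min(1, 1.000) = 1.000
~((~β (+) β) & α) -> (α (+) ~α) = min(1, 1 − 0.217 + 1.000) = min(1, 1.783) = 1.000
~(~((~β (+) β) & α) -> (α (+) ~α)) = 1 − 1.000 = 0.000
~~(~((~β (+) β) & α) -> (α (+) ~α)) = 1 − 0.000 = 1.000

1.000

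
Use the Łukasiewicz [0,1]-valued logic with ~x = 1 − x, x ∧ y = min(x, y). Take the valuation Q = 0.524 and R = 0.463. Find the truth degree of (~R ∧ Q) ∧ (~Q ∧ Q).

0.476

~R = 1 − 0.463 = 0.537
~R ∧ Q = min(0.537, 0.524) = 0.524
~Q = 1 − 0.524 = 0.476
~Q ∧ Q = min(0.476, 0.524) = 0.476
(~R ∧ Q) ∧ (~Q ∧ Q) = min(0.524, 0.476) = 0.476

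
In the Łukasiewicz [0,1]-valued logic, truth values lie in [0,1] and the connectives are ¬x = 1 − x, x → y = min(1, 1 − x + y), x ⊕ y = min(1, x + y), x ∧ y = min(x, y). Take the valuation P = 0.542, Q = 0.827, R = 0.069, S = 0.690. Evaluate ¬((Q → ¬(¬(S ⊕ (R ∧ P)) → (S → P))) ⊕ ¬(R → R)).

0.827

R ∧ P = min(0.069, 0.542) = 0.069
S ⊕ (R ∧ P) = min(1, 0.690 + 0.069) = min(1, 0.759) = 0.759
¬(S ⊕ (R ∧ P)) = 1 − 0.759 = 0.241
S → P = min(1, 1 − 0.690 + 0.542) = min(1, 0.852) = 0.852
¬(S ⊕ (R ∧ P)) → (S → P) = min(1, 1 − 0.241 + 0.852) = min(1, 1.611) = 1.000
¬(¬(S ⊕ (R ∧ P)) → (S → P)) = 1 − 1.000 = 0.000
Q → ¬(¬(S ⊕ (R ∧ P)) → (S → P)) = min(1, 1 − 0.827 + 0.000) = min(1, 0.173) = 0.173
R → R = min(1, 1 − 0.069 + 0.069) = min(1, 1.000) = 1.000
¬(R → R) = 1 − 1.000 = 0.000
(Q → ¬(¬(S ⊕ (R ∧ P)) → (S → P))) ⊕ ¬(R → R) = min(1, 0.173 + 0.000) = min(1, 0.173) = 0.173
¬((Q → ¬(¬(S ⊕ (R ∧ P)) → (S → P))) ⊕ ¬(R → R)) = 1 − 0.173 = 0.827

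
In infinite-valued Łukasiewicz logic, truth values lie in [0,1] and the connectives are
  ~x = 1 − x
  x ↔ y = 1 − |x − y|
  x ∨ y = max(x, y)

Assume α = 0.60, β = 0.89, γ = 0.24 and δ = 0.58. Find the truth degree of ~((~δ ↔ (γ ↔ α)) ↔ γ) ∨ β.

~δ = 1 − 0.58 = 0.42
γ ↔ α = 1 − |0.24 − 0.60| = 1 − 0.36 = 0.64
~δ ↔ (γ ↔ α) = 1 − |0.42 − 0.64| = 1 − 0.22 = 0.78
(~δ ↔ (γ ↔ α)) ↔ γ = 1 − |0.78 − 0.24| = 1 − 0.54 = 0.46
~((~δ ↔ (γ ↔ α)) ↔ γ) = 1 − 0.46 = 0.54
~((~δ ↔ (γ ↔ α)) ↔ γ) ∨ β = max(0.54, 0.89) = 0.89

0.89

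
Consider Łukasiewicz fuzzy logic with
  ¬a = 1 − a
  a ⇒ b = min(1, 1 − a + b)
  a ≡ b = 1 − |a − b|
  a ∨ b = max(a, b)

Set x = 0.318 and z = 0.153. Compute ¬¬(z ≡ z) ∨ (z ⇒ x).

1.000

z ≡ z = 1 − |0.153 − 0.153| = 1 − 0.000 = 1.000
¬(z ≡ z) = 1 − 1.000 = 0.000
¬¬(z ≡ z) = 1 − 0.000 = 1.000
z ⇒ x = min(1, 1 − 0.153 + 0.318) = min(1, 1.165) = 1.000
¬¬(z ≡ z) ∨ (z ⇒ x) = max(1.000, 1.000) = 1.000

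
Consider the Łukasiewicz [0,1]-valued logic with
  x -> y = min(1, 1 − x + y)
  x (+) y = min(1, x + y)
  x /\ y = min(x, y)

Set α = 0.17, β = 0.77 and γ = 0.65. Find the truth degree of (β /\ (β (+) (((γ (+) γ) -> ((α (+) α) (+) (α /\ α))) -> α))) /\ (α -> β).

γ (+) γ = min(1, 0.65 + 0.65) = min(1, 1.30) = 1.00
α (+) α = min(1, 0.17 + 0.17) = min(1, 0.34) = 0.34
α /\ α = min(0.17, 0.17) = 0.17
(α (+) α) (+) (α /\ α) = min(1, 0.34 + 0.17) = min(1, 0.51) = 0.51
(γ (+) γ) -> ((α (+) α) (+) (α /\ α)) = min(1, 1 − 1.00 + 0.51) = min(1, 0.51) = 0.51
((γ (+) γ) -> ((α (+) α) (+) (α /\ α))) -> α = min(1, 1 − 0.51 + 0.17) = min(1, 0.66) = 0.66
β (+) (((γ (+) γ) -> ((α (+) α) (+) (α /\ α))) -> α) = min(1, 0.77 + 0.66) = min(1, 1.43) = 1.00
β /\ (β (+) (((γ (+) γ) -> ((α (+) α) (+) (α /\ α))) -> α)) = min(0.77, 1.00) = 0.77
α -> β = min(1, 1 − 0.17 + 0.77) = min(1, 1.60) = 1.00
(β /\ (β (+) (((γ (+) γ) -> ((α (+) α) (+) (α /\ α))) -> α))) /\ (α -> β) = min(0.77, 1.00) = 0.77

0.77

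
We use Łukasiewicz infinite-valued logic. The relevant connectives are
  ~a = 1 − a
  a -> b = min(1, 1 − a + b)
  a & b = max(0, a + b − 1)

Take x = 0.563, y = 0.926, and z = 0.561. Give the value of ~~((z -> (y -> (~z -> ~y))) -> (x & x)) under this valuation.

0.126

~z = 1 − 0.561 = 0.439
~y = 1 − 0.926 = 0.074
~z -> ~y = min(1, 1 − 0.439 + 0.074) = min(1, 0.635) = 0.635
y -> (~z -> ~y) = min(1, 1 − 0.926 + 0.635) = min(1, 0.709) = 0.709
z -> (y -> (~z -> ~y)) = min(1, 1 − 0.561 + 0.709) = min(1, 1.148) = 1.000
x & x = max(0, 0.563 + 0.563 − 1) = max(0, 0.126) = 0.126
(z -> (y -> (~z -> ~y))) -> (x & x) = min(1, 1 − 1.000 + 0.126) = min(1, 0.126) = 0.126
~((z -> (y -> (~z -> ~y))) -> (x & x)) = 1 − 0.126 = 0.874
~~((z -> (y -> (~z -> ~y))) -> (x & x)) = 1 − 0.874 = 0.126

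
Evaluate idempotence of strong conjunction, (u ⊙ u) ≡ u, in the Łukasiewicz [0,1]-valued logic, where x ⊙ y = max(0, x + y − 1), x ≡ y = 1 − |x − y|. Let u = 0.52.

0.52

u ⊙ u = max(0, 0.52 + 0.52 − 1) = max(0, 0.04) = 0.04
(u ⊙ u) ≡ u = 1 − |0.04 − 0.52| = 1 − 0.48 = 0.52
(The value 0.52 < 1 shows this instance is not satisfied; fails in Ł∞ since a ⊗ a = max(0, 2a−1) ≠ a in general.)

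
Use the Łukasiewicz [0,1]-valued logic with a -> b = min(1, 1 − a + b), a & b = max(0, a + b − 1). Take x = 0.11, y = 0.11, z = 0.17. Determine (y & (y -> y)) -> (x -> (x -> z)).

y -> y = min(1, 1 − 0.11 + 0.11) = min(1, 1.00) = 1.00
y & (y -> y) = max(0, 0.11 + 1.00 − 1) = max(0, 0.11) = 0.11
x -> z = min(1, 1 − 0.11 + 0.17) = min(1, 1.06) = 1.00
x -> (x -> z) = min(1, 1 − 0.11 + 1.00) = min(1, 1.89) = 1.00
(y & (y -> y)) -> (x -> (x -> z)) = min(1, 1 − 0.11 + 1.00) = min(1, 1.89) = 1.00

1.00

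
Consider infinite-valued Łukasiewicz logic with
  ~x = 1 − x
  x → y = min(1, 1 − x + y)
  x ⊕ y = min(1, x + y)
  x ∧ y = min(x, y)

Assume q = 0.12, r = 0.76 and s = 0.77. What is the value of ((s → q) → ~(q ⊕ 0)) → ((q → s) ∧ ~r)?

0.24

s → q = min(1, 1 − 0.77 + 0.12) = min(1, 0.35) = 0.35
q ⊕ 0 = min(1, 0.12 + 0.00) = min(1, 0.12) = 0.12
~(q ⊕ 0) = 1 − 0.12 = 0.88
(s → q) → ~(q ⊕ 0) = min(1, 1 − 0.35 + 0.88) = min(1, 1.53) = 1.00
q → s = min(1, 1 − 0.12 + 0.77) = min(1, 1.65) = 1.00
~r = 1 − 0.76 = 0.24
(q → s) ∧ ~r = min(1.00, 0.24) = 0.24
((s → q) → ~(q ⊕ 0)) → ((q → s) ∧ ~r) = min(1, 1 − 1.00 + 0.24) = min(1, 0.24) = 0.24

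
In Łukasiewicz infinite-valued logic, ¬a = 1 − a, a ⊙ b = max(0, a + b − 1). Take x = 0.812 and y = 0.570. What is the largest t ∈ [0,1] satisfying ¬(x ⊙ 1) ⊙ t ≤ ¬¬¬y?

x ⊙ 1 = max(0, 0.812 + 1.000 − 1) = max(0, 0.812) = 0.812
¬(x ⊙ 1) = 1 − 0.812 = 0.188
So the left factor is ¬(x ⊙ 1) = 0.188.
¬y = 1 − 0.570 = 0.430
¬¬y = 1 − 0.430 = 0.570
¬¬¬y = 1 − 0.570 = 0.430
So the right-hand bound is ¬¬¬y = 0.430.
The residuum of the Łukasiewicz t-norm gives the supremum: min(1, 1 − 0.188 + 0.430).
1 − 0.188 + 0.430 = 1.242, so t = min(1, 1.242) = 1.000.
Check: 0.188 ⊙ 1.000 = max(0, 0.188) = 0.188 ≤ 0.430.

1.000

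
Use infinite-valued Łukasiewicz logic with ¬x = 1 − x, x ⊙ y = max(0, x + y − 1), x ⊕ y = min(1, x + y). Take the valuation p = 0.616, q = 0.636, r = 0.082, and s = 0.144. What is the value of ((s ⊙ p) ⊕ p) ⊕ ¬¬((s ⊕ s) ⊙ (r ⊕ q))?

0.622

s ⊙ p = max(0, 0.144 + 0.616 − 1) = max(0, -0.240) = 0.000
(s ⊙ p) ⊕ p = min(1, 0.000 + 0.616) = min(1, 0.616) = 0.616
s ⊕ s = min(1, 0.144 + 0.144) = min(1, 0.288) = 0.288
r ⊕ q = min(1, 0.082 + 0.636) = min(1, 0.718) = 0.718
(s ⊕ s) ⊙ (r ⊕ q) = max(0, 0.288 + 0.718 − 1) = max(0, 0.006) = 0.006
¬((s ⊕ s) ⊙ (r ⊕ q)) = 1 − 0.006 = 0.994
¬¬((s ⊕ s) ⊙ (r ⊕ q)) = 1 − 0.994 = 0.006
((s ⊙ p) ⊕ p) ⊕ ¬¬((s ⊕ s) ⊙ (r ⊕ q)) = min(1, 0.616 + 0.006) = min(1, 0.622) = 0.622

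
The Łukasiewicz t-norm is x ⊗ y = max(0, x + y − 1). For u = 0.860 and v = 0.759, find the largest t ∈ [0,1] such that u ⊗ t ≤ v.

0.899

The residuum of the Łukasiewicz t-norm gives the supremum: min(1, 1 − 0.860 + 0.759).
1 − 0.860 + 0.759 = 0.899, so t = min(1, 0.899) = 0.899.
Check: 0.860 ⊗ 0.899 = max(0, 0.759) = 0.759 ≤ 0.759.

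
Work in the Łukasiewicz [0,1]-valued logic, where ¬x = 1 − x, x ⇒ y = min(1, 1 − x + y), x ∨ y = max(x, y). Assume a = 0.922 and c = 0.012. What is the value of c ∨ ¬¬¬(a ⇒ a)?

0.012

a ⇒ a = min(1, 1 − 0.922 + 0.922) = min(1, 1.000) = 1.000
¬(a ⇒ a) = 1 − 1.000 = 0.000
¬¬(a ⇒ a) = 1 − 0.000 = 1.000
¬¬¬(a ⇒ a) = 1 − 1.000 = 0.000
c ∨ ¬¬¬(a ⇒ a) = max(0.012, 0.000) = 0.012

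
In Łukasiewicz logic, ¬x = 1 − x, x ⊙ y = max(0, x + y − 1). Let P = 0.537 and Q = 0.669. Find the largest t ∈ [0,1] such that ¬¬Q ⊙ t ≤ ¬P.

0.794

¬Q = 1 − 0.669 = 0.331
¬¬Q = 1 − 0.331 = 0.669
So the left factor is ¬¬Q = 0.669.
¬P = 1 − 0.537 = 0.463
So the right-hand bound is ¬P = 0.463.
The residuum of the Łukasiewicz t-norm gives the supremum: min(1, 1 − 0.669 + 0.463).
1 − 0.669 + 0.463 = 0.794, so t = min(1, 0.794) = 0.794.
Check: 0.669 ⊙ 0.794 = max(0, 0.463) = 0.463 ≤ 0.463.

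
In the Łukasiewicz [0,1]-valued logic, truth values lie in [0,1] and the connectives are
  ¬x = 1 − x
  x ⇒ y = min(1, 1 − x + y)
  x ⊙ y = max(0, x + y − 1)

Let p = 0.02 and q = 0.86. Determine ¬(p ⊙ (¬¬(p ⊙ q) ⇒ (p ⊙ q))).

0.98

p ⊙ q = max(0, 0.02 + 0.86 − 1) = max(0, -0.12) = 0.00
¬(p ⊙ q) = 1 − 0.00 = 1.00
¬¬(p ⊙ q) = 1 − 1.00 = 0.00
¬¬(p ⊙ q) ⇒ (p ⊙ q) = min(1, 1 − 0.00 + 0.00) = min(1, 1.00) = 1.00
p ⊙ (¬¬(p ⊙ q) ⇒ (p ⊙ q)) = max(0, 0.02 + 1.00 − 1) = max(0, 0.02) = 0.02
¬(p ⊙ (¬¬(p ⊙ q) ⇒ (p ⊙ q))) = 1 − 0.02 = 0.98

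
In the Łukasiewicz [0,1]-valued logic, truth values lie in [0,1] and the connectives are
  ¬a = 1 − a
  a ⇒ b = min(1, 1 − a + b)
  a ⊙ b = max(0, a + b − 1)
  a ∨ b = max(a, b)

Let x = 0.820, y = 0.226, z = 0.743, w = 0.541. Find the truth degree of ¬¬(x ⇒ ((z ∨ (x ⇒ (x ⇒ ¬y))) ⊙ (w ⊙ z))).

0.464

¬y = 1 − 0.226 = 0.774
x ⇒ ¬y = min(1, 1 − 0.820 + 0.774) = min(1, 0.954) = 0.954
x ⇒ (x ⇒ ¬y) = min(1, 1 − 0.820 + 0.954) = min(1, 1.134) = 1.000
z ∨ (x ⇒ (x ⇒ ¬y)) = max(0.743, 1.000) = 1.000
w ⊙ z = max(0, 0.541 + 0.743 − 1) = max(0, 0.284) = 0.284
(z ∨ (x ⇒ (x ⇒ ¬y))) ⊙ (w ⊙ z) = max(0, 1.000 + 0.284 − 1) = max(0, 0.284) = 0.284
x ⇒ ((z ∨ (x ⇒ (x ⇒ ¬y))) ⊙ (w ⊙ z)) = min(1, 1 − 0.820 + 0.284) = min(1, 0.464) = 0.464
¬(x ⇒ ((z ∨ (x ⇒ (x ⇒ ¬y))) ⊙ (w ⊙ z))) = 1 − 0.464 = 0.536
¬¬(x ⇒ ((z ∨ (x ⇒ (x ⇒ ¬y))) ⊙ (w ⊙ z))) = 1 − 0.536 = 0.464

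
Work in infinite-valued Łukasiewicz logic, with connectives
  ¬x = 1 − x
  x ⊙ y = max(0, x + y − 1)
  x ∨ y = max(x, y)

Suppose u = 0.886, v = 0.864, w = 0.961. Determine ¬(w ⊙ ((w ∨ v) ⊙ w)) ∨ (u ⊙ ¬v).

w ∨ v = max(0.961, 0.864) = 0.961
(w ∨ v) ⊙ w = max(0, 0.961 + 0.961 − 1) = max(0, 0.922) = 0.922
w ⊙ ((w ∨ v) ⊙ w) = max(0, 0.961 + 0.922 − 1) = max(0, 0.883) = 0.883
¬(w ⊙ ((w ∨ v) ⊙ w)) = 1 − 0.883 = 0.117
¬v = 1 − 0.864 = 0.136
u ⊙ ¬v = max(0, 0.886 + 0.136 − 1) = max(0, 0.022) = 0.022
¬(w ⊙ ((w ∨ v) ⊙ w)) ∨ (u ⊙ ¬v) = max(0.117, 0.022) = 0.117

0.117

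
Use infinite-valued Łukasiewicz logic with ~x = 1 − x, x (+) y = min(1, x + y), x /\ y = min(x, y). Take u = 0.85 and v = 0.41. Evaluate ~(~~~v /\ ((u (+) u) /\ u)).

~v = 1 − 0.41 = 0.59
~~v = 1 − 0.59 = 0.41
~~~v = 1 − 0.41 = 0.59
u (+) u = min(1, 0.85 + 0.85) = min(1, 1.70) = 1.00
(u (+) u) /\ u = min(1.00, 0.85) = 0.85
~~~v /\ ((u (+) u) /\ u) = min(0.59, 0.85) = 0.59
~(~~~v /\ ((u (+) u) /\ u)) = 1 − 0.59 = 0.41

0.41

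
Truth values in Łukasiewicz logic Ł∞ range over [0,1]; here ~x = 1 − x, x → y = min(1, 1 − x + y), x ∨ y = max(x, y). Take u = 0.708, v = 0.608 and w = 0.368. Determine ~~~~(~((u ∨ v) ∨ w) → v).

1.000

u ∨ v = max(0.708, 0.608) = 0.708
(u ∨ v) ∨ w = max(0.708, 0.368) = 0.708
~((u ∨ v) ∨ w) = 1 − 0.708 = 0.292
~((u ∨ v) ∨ w) → v = min(1, 1 − 0.292 + 0.608) = min(1, 1.316) = 1.000
~(~((u ∨ v) ∨ w) → v) = 1 − 1.000 = 0.000
~~(~((u ∨ v) ∨ w) → v) = 1 − 0.000 = 1.000
~~~(~((u ∨ v) ∨ w) → v) = 1 − 1.000 = 0.000
~~~~(~((u ∨ v) ∨ w) → v) = 1 − 0.000 = 1.000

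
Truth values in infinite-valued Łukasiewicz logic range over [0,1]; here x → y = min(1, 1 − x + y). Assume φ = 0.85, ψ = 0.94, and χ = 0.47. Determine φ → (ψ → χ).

0.68

ψ → χ = min(1, 1 − 0.94 + 0.47) = min(1, 0.53) = 0.53
φ → (ψ → χ) = min(1, 1 − 0.85 + 0.53) = min(1, 0.68) = 0.68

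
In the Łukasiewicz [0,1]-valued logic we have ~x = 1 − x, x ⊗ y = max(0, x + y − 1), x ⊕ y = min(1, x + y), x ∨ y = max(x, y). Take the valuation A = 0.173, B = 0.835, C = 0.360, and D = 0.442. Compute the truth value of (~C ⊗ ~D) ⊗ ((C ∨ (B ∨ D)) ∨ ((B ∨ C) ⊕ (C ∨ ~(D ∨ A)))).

~C = 1 − 0.360 = 0.640
~D = 1 − 0.442 = 0.558
~C ⊗ ~D = max(0, 0.640 + 0.558 − 1) = max(0, 0.198) = 0.198
B ∨ D = max(0.835, 0.442) = 0.835
C ∨ (B ∨ D) = max(0.360, 0.835) = 0.835
B ∨ C = max(0.835, 0.360) = 0.835
D ∨ A = max(0.442, 0.173) = 0.442
~(D ∨ A) = 1 − 0.442 = 0.558
C ∨ ~(D ∨ A) = max(0.360, 0.558) = 0.558
(B ∨ C) ⊕ (C ∨ ~(D ∨ A)) = min(1, 0.835 + 0.558) = min(1, 1.393) = 1.000
(C ∨ (B ∨ D)) ∨ ((B ∨ C) ⊕ (C ∨ ~(D ∨ A))) = max(0.835, 1.000) = 1.000
(~C ⊗ ~D) ⊗ ((C ∨ (B ∨ D)) ∨ ((B ∨ C) ⊕ (C ∨ ~(D ∨ A)))) = max(0, 0.198 + 1.000 − 1) = max(0, 0.198) = 0.198

0.198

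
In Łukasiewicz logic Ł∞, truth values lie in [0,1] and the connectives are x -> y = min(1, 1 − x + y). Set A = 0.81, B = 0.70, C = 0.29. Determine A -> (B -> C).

B -> C = min(1, 1 − 0.70 + 0.29) = min(1, 0.59) = 0.59
A -> (B -> C) = min(1, 1 − 0.81 + 0.59) = min(1, 0.78) = 0.78

0.78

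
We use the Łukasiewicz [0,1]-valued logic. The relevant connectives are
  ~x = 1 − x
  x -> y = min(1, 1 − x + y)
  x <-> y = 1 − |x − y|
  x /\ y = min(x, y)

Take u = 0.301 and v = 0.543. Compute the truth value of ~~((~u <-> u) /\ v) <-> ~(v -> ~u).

~u = 1 − 0.301 = 0.699
~u <-> u = 1 − |0.699 − 0.301| = 1 − 0.398 = 0.602
(~u <-> u) /\ v = min(0.602, 0.543) = 0.543
~((~u <-> u) /\ v) = 1 − 0.543 = 0.457
~~((~u <-> u) /\ v) = 1 − 0.457 = 0.543
v -> ~u = min(1, 1 − 0.543 + 0.699) = min(1, 1.156) = 1.000
~(v -> ~u) = 1 − 1.000 = 0.000
~~((~u <-> u) /\ v) <-> ~(v -> ~u) = 1 − |0.543 − 0.000| = 1 − 0.543 = 0.457

0.457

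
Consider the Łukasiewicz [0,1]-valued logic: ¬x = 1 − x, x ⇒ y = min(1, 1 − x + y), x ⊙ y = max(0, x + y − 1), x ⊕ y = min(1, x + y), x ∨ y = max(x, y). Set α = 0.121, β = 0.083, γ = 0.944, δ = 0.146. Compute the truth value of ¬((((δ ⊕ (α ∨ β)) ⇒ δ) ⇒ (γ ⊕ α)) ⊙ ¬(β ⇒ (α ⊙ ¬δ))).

0.917

α ∨ β = max(0.121, 0.083) = 0.121
δ ⊕ (α ∨ β) = min(1, 0.146 + 0.121) = min(1, 0.267) = 0.267
(δ ⊕ (α ∨ β)) ⇒ δ = min(1, 1 − 0.267 + 0.146) = min(1, 0.879) = 0.879
γ ⊕ α = min(1, 0.944 + 0.121) = min(1, 1.065) = 1.000
((δ ⊕ (α ∨ β)) ⇒ δ) ⇒ (γ ⊕ α) = min(1, 1 − 0.879 + 1.000) = min(1, 1.121) = 1.000
¬δ = 1 − 0.146 = 0.854
α ⊙ ¬δ = max(0, 0.121 + 0.854 − 1) = max(0, -0.025) = 0.000
β ⇒ (α ⊙ ¬δ) = min(1, 1 − 0.083 + 0.000) = min(1, 0.917) = 0.917
¬(β ⇒ (α ⊙ ¬δ)) = 1 − 0.917 = 0.083
(((δ ⊕ (α ∨ β)) ⇒ δ) ⇒ (γ ⊕ α)) ⊙ ¬(β ⇒ (α ⊙ ¬δ)) = max(0, 1.000 + 0.083 − 1) = max(0, 0.083) = 0.083
¬((((δ ⊕ (α ∨ β)) ⇒ δ) ⇒ (γ ⊕ α)) ⊙ ¬(β ⇒ (α ⊙ ¬δ))) = 1 − 0.083 = 0.917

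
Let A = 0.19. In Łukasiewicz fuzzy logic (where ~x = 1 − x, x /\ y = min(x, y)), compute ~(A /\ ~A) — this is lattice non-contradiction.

~A = 1 − 0.19 = 0.81
A /\ ~A = min(0.19, 0.81) = 0.19
~(A /\ ~A) = 1 − 0.19 = 0.81
(The value 0.81 < 1 shows this instance is not satisfied; not a Ł∞-tautology — its value is 1 − min(a, 1−a).)

0.81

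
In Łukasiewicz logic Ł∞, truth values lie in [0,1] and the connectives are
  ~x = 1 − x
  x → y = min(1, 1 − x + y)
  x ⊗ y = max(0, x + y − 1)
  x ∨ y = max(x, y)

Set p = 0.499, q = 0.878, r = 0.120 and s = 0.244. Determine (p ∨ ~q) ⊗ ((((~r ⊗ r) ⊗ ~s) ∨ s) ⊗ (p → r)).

~q = 1 − 0.878 = 0.122
p ∨ ~q = max(0.499, 0.122) = 0.499
~r = 1 − 0.120 = 0.880
~r ⊗ r = max(0, 0.880 + 0.120 − 1) = max(0, 0.000) = 0.000
~s = 1 − 0.244 = 0.756
(~r ⊗ r) ⊗ ~s = max(0, 0.000 + 0.756 − 1) = max(0, -0.244) = 0.000
((~r ⊗ r) ⊗ ~s) ∨ s = max(0.000, 0.244) = 0.244
p → r = min(1, 1 − 0.499 + 0.120) = min(1, 0.621) = 0.621
(((~r ⊗ r) ⊗ ~s) ∨ s) ⊗ (p → r) = max(0, 0.244 + 0.621 − 1) = max(0, -0.135) = 0.000
(p ∨ ~q) ⊗ ((((~r ⊗ r) ⊗ ~s) ∨ s) ⊗ (p → r)) = max(0, 0.499 + 0.000 − 1) = max(0, -0.501) = 0.000

0.000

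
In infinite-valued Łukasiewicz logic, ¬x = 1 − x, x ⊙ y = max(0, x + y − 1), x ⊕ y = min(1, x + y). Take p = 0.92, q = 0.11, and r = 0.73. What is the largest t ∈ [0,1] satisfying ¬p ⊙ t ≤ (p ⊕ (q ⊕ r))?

1.00

¬p = 1 − 0.92 = 0.08
So the left factor is ¬p = 0.08.
q ⊕ r = min(1, 0.11 + 0.73) = min(1, 0.84) = 0.84
p ⊕ (q ⊕ r) = min(1, 0.92 + 0.84) = min(1, 1.76) = 1.00
So the right-hand bound is p ⊕ (q ⊕ r) = 1.00.
The residuum of the Łukasiewicz t-norm gives the supremum: min(1, 1 − 0.08 + 1.00).
1 − 0.08 + 1.00 = 1.92, so t = min(1, 1.92) = 1.00.
Check: 0.08 ⊙ 1.00 = max(0, 0.08) = 0.08 ≤ 1.00.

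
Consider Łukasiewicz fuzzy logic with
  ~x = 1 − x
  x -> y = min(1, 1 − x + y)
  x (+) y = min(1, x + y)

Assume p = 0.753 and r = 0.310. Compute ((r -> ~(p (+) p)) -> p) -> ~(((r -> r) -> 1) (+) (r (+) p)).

p (+) p = min(1, 0.753 + 0.753) = min(1, 1.506) = 1.000
~(p (+) p) = 1 − 1.000 = 0.000
r -> ~(p (+) p) = min(1, 1 − 0.310 + 0.000) = min(1, 0.690) = 0.690
(r -> ~(p (+) p)) -> p = min(1, 1 − 0.690 + 0.753) = min(1, 1.063) = 1.000
r -> r = min(1, 1 − 0.310 + 0.310) = min(1, 1.000) = 1.000
(r -> r) -> 1 = min(1, 1 − 1.000 + 1.000) = min(1, 1.000) = 1.000
r (+) p = min(1, 0.310 + 0.753) = min(1, 1.063) = 1.000
((r -> r) -> 1) (+) (r (+) p) = min(1, 1.000 + 1.000) = min(1, 2.000) = 1.000
~(((r -> r) -> 1) (+) (r (+) p)) = 1 − 1.000 = 0.000
((r -> ~(p (+) p)) -> p) -> ~(((r -> r) -> 1) (+) (r (+) p)) = min(1, 1 − 1.000 + 0.000) = min(1, 0.000) = 0.000

0.000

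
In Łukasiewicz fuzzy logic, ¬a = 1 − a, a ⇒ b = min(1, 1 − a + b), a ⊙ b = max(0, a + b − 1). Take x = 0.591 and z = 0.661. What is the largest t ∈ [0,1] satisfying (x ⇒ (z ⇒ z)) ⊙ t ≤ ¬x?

z ⇒ z = min(1, 1 − 0.661 + 0.661) = min(1, 1.000) = 1.000
x ⇒ (z ⇒ z) = min(1, 1 − 0.591 + 1.000) = min(1, 1.409) = 1.000
So the left factor is x ⇒ (z ⇒ z) = 1.000.
¬x = 1 − 0.591 = 0.409
So the right-hand bound is ¬x = 0.409.
The residuum of the Łukasiewicz t-norm gives the supremum: min(1, 1 − 1.000 + 0.409).
1 − 1.000 + 0.409 = 0.409, so t = min(1, 0.409) = 0.409.
Check: 1.000 ⊙ 0.409 = max(0, 0.409) = 0.409 ≤ 0.409.

0.409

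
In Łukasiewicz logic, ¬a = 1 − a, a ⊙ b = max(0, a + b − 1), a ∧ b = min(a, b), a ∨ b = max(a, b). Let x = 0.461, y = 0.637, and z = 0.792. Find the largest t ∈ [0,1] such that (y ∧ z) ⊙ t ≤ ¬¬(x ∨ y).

y ∧ z = min(0.637, 0.792) = 0.637
So the left factor is y ∧ z = 0.637.
x ∨ y = max(0.461, 0.637) = 0.637
¬(x ∨ y) = 1 − 0.637 = 0.363
¬¬(x ∨ y) = 1 − 0.363 = 0.637
So the right-hand bound is ¬¬(x ∨ y) = 0.637.
The residuum of the Łukasiewicz t-norm gives the supremum: min(1, 1 − 0.637 + 0.637).
1 − 0.637 + 0.637 = 1.000, so t = min(1, 1.000) = 1.000.
Check: 0.637 ⊙ 1.000 = max(0, 0.637) = 0.637 ≤ 0.637.

1.000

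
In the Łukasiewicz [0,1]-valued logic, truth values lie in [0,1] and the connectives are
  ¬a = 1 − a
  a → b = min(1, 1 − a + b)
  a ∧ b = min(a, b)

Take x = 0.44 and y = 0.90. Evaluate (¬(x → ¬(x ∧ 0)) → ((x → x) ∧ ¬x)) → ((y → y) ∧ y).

x ∧ 0 = min(0.44, 0.00) = 0.00
¬(x ∧ 0) = 1 − 0.00 = 1.00
x → ¬(x ∧ 0) = min(1, 1 − 0.44 + 1.00) = min(1, 1.56) = 1.00
¬(x → ¬(x ∧ 0)) = 1 − 1.00 = 0.00
x → x = min(1, 1 − 0.44 + 0.44) = min(1, 1.00) = 1.00
¬x = 1 − 0.44 = 0.56
(x → x) ∧ ¬x = min(1.00, 0.56) = 0.56
¬(x → ¬(x ∧ 0)) → ((x → x) ∧ ¬x) = min(1, 1 − 0.00 + 0.56) = min(1, 1.56) = 1.00
y → y = min(1, 1 − 0.90 + 0.90) = min(1, 1.00) = 1.00
(y → y) ∧ y = min(1.00, 0.90) = 0.90
(¬(x → ¬(x ∧ 0)) → ((x → x) ∧ ¬x)) → ((y → y) ∧ y) = min(1, 1 − 1.00 + 0.90) = min(1, 0.90) = 0.90

0.90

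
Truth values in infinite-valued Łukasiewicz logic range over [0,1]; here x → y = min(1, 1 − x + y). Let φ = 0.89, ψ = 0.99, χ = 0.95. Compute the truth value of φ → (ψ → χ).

1.00

ψ → χ = min(1, 1 − 0.99 + 0.95) = min(1, 0.96) = 0.96
φ → (ψ → χ) = min(1, 1 − 0.89 + 0.96) = min(1, 1.07) = 1.00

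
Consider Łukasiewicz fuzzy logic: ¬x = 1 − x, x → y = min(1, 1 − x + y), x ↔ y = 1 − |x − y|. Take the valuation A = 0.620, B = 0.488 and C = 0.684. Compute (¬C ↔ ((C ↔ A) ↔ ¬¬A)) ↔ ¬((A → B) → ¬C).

¬C = 1 − 0.684 = 0.316
C ↔ A = 1 − |0.684 − 0.620| = 1 − 0.064 = 0.936
¬A = 1 − 0.620 = 0.380
¬¬A = 1 − 0.380 = 0.620
(C ↔ A) ↔ ¬¬A = 1 − |0.936 − 0.620| = 1 − 0.316 = 0.684
¬C ↔ ((C ↔ A) ↔ ¬¬A) = 1 − |0.316 − 0.684| = 1 − 0.368 = 0.632
A → B = min(1, 1 − 0.620 + 0.488) = min(1, 0.868) = 0.868
(A → B) → ¬C = min(1, 1 − 0.868 + 0.316) = min(1, 0.448) = 0.448
¬((A → B) → ¬C) = 1 − 0.448 = 0.552
(¬C ↔ ((C ↔ A) ↔ ¬¬A)) ↔ ¬((A → B) → ¬C) = 1 − |0.632 − 0.552| = 1 − 0.080 = 0.920

0.920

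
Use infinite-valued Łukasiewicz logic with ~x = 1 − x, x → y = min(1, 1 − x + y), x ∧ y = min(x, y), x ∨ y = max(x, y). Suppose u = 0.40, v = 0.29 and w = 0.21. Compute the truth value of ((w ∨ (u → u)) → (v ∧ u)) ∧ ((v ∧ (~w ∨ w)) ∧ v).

u → u = min(1, 1 − 0.40 + 0.40) = min(1, 1.00) = 1.00
w ∨ (u → u) = max(0.21, 1.00) = 1.00
v ∧ u = min(0.29, 0.40) = 0.29
(w ∨ (u → u)) → (v ∧ u) = min(1, 1 − 1.00 + 0.29) = min(1, 0.29) = 0.29
~w = 1 − 0.21 = 0.79
~w ∨ w = max(0.79, 0.21) = 0.79
v ∧ (~w ∨ w) = min(0.29, 0.79) = 0.29
(v ∧ (~w ∨ w)) ∧ v = min(0.29, 0.29) = 0.29
((w ∨ (u → u)) → (v ∧ u)) ∧ ((v ∧ (~w ∨ w)) ∧ v) = min(0.29, 0.29) = 0.29

0.29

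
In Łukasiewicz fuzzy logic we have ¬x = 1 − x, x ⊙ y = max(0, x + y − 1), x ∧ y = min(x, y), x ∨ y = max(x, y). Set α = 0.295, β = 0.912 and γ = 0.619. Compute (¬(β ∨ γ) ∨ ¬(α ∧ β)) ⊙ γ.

β ∨ γ = max(0.912, 0.619) = 0.912
¬(β ∨ γ) = 1 − 0.912 = 0.088
α ∧ β = min(0.295, 0.912) = 0.295
¬(α ∧ β) = 1 − 0.295 = 0.705
¬(β ∨ γ) ∨ ¬(α ∧ β) = max(0.088, 0.705) = 0.705
(¬(β ∨ γ) ∨ ¬(α ∧ β)) ⊙ γ = max(0, 0.705 + 0.619 − 1) = max(0, 0.324) = 0.324

0.324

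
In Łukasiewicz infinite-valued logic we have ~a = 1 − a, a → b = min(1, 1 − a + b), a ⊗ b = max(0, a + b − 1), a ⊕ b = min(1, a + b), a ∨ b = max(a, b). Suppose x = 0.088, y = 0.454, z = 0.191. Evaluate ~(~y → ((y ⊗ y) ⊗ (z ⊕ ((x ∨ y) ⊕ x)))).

0.546

~y = 1 − 0.454 = 0.546
y ⊗ y = max(0, 0.454 + 0.454 − 1) = max(0, -0.092) = 0.000
x ∨ y = max(0.088, 0.454) = 0.454
(x ∨ y) ⊕ x = min(1, 0.454 + 0.088) = min(1, 0.542) = 0.542
z ⊕ ((x ∨ y) ⊕ x) = min(1, 0.191 + 0.542) = min(1, 0.733) = 0.733
(y ⊗ y) ⊗ (z ⊕ ((x ∨ y) ⊕ x)) = max(0, 0.000 + 0.733 − 1) = max(0, -0.267) = 0.000
~y → ((y ⊗ y) ⊗ (z ⊕ ((x ∨ y) ⊕ x))) = min(1, 1 − 0.546 + 0.000) = min(1, 0.454) = 0.454
~(~y → ((y ⊗ y) ⊗ (z ⊕ ((x ∨ y) ⊕ x)))) = 1 − 0.454 = 0.546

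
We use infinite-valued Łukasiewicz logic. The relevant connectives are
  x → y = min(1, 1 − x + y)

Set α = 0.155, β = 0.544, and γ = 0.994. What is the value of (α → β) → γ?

0.994

α → β = min(1, 1 − 0.155 + 0.544) = min(1, 1.389) = 1.000
(α → β) → γ = min(1, 1 − 1.000 + 0.994) = min(1, 0.994) = 0.994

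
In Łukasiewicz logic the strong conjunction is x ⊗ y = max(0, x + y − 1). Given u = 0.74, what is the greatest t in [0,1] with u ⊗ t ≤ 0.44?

The residuum of the Łukasiewicz t-norm gives the supremum: min(1, 1 − 0.74 + 0.44).
1 − 0.74 + 0.44 = 0.70, so t = min(1, 0.70) = 0.70.
Check: 0.74 ⊗ 0.70 = max(0, 0.44) = 0.44 ≤ 0.44.

0.70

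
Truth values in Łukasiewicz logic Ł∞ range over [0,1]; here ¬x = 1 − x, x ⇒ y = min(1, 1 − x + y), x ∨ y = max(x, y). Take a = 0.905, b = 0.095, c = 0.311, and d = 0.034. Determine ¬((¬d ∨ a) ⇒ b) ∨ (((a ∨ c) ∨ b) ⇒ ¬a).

¬d = 1 − 0.034 = 0.966
¬d ∨ a = max(0.966, 0.905) = 0.966
(¬d ∨ a) ⇒ b = min(1, 1 − 0.966 + 0.095) = min(1, 0.129) = 0.129
¬((¬d ∨ a) ⇒ b) = 1 − 0.129 = 0.871
a ∨ c = max(0.905, 0.311) = 0.905
(a ∨ c) ∨ b = max(0.905, 0.095) = 0.905
¬a = 1 − 0.905 = 0.095
((a ∨ c) ∨ b) ⇒ ¬a = min(1, 1 − 0.905 + 0.095) = min(1, 0.190) = 0.190
¬((¬d ∨ a) ⇒ b) ∨ (((a ∨ c) ∨ b) ⇒ ¬a) = max(0.871, 0.190) = 0.871

0.871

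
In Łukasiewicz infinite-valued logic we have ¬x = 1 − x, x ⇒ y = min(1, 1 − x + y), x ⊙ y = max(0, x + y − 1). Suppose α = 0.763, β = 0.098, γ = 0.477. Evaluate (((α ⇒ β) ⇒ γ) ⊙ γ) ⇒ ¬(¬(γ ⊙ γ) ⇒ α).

0.760

α ⇒ β = min(1, 1 − 0.763 + 0.098) = min(1, 0.335) = 0.335
(α ⇒ β) ⇒ γ = min(1, 1 − 0.335 + 0.477) = min(1, 1.142) = 1.000
((α ⇒ β) ⇒ γ) ⊙ γ = max(0, 1.000 + 0.477 − 1) = max(0, 0.477) = 0.477
γ ⊙ γ = max(0, 0.477 + 0.477 − 1) = max(0, -0.046) = 0.000
¬(γ ⊙ γ) = 1 − 0.000 = 1.000
¬(γ ⊙ γ) ⇒ α = min(1, 1 − 1.000 + 0.763) = min(1, 0.763) = 0.763
¬(¬(γ ⊙ γ) ⇒ α) = 1 − 0.763 = 0.237
(((α ⇒ β) ⇒ γ) ⊙ γ) ⇒ ¬(¬(γ ⊙ γ) ⇒ α) = min(1, 1 − 0.477 + 0.237) = min(1, 0.760) = 0.760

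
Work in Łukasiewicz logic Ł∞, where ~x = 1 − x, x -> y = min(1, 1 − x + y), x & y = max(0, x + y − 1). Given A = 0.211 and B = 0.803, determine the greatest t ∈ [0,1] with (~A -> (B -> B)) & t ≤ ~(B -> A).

0.592

~A = 1 − 0.211 = 0.789
B -> B = min(1, 1 − 0.803 + 0.803) = min(1, 1.000) = 1.000
~A -> (B -> B) = min(1, 1 − 0.789 + 1.000) = min(1, 1.211) = 1.000
So the left factor is ~A -> (B -> B) = 1.000.
B -> A = min(1, 1 − 0.803 + 0.211) = min(1, 0.408) = 0.408
~(B -> A) = 1 − 0.408 = 0.592
So the right-hand bound is ~(B -> A) = 0.592.
The residuum of the Łukasiewicz t-norm gives the supremum: min(1, 1 − 1.000 + 0.592).
1 − 1.000 + 0.592 = 0.592, so t = min(1, 0.592) = 0.592.
Check: 1.000 & 0.592 = max(0, 0.592) = 0.592 ≤ 0.592.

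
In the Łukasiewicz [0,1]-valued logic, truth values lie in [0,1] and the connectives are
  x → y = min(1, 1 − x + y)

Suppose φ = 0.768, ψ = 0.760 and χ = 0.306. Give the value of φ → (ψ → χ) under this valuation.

0.778

ψ → χ = min(1, 1 − 0.760 + 0.306) = min(1, 0.546) = 0.546
φ → (ψ → χ) = min(1, 1 − 0.768 + 0.546) = min(1, 0.778) = 0.778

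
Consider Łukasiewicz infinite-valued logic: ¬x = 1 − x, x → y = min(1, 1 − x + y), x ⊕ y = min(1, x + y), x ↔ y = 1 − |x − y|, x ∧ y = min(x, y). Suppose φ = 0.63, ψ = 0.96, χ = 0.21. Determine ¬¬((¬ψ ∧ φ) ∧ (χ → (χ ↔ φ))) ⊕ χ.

0.25

¬ψ = 1 − 0.96 = 0.04
¬ψ ∧ φ = min(0.04, 0.63) = 0.04
χ ↔ φ = 1 − |0.21 − 0.63| = 1 − 0.42 = 0.58
χ → (χ ↔ φ) = min(1, 1 − 0.21 + 0.58) = min(1, 1.37) = 1.00
(¬ψ ∧ φ) ∧ (χ → (χ ↔ φ)) = min(0.04, 1.00) = 0.04
¬((¬ψ ∧ φ) ∧ (χ → (χ ↔ φ))) = 1 − 0.04 = 0.96
¬¬((¬ψ ∧ φ) ∧ (χ → (χ ↔ φ))) = 1 − 0.96 = 0.04
¬¬((¬ψ ∧ φ) ∧ (χ → (χ ↔ φ))) ⊕ χ = min(1, 0.04 + 0.21) = min(1, 0.25) = 0.25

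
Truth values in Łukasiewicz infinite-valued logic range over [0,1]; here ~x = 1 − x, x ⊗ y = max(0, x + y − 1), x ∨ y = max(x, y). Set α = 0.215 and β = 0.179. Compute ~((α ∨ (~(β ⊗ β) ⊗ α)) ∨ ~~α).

0.785

β ⊗ β = max(0, 0.179 + 0.179 − 1) = max(0, -0.642) = 0.000
~(β ⊗ β) = 1 − 0.000 = 1.000
~(β ⊗ β) ⊗ α = max(0, 1.000 + 0.215 − 1) = max(0, 0.215) = 0.215
α ∨ (~(β ⊗ β) ⊗ α) = max(0.215, 0.215) = 0.215
~α = 1 − 0.215 = 0.785
~~α = 1 − 0.785 = 0.215
(α ∨ (~(β ⊗ β) ⊗ α)) ∨ ~~α = max(0.215, 0.215) = 0.215
~((α ∨ (~(β ⊗ β) ⊗ α)) ∨ ~~α) = 1 − 0.215 = 0.785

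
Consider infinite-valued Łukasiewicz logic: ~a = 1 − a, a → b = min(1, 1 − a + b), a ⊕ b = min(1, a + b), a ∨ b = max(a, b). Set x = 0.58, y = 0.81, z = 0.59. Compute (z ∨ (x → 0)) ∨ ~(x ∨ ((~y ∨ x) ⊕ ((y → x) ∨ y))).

0.59

x → 0 = min(1, 1 − 0.58 + 0.00) = min(1, 0.42) = 0.42
z ∨ (x → 0) = max(0.59, 0.42) = 0.59
~y = 1 − 0.81 = 0.19
~y ∨ x = max(0.19, 0.58) = 0.58
y → x = min(1, 1 − 0.81 + 0.58) = min(1, 0.77) = 0.77
(y → x) ∨ y = max(0.77, 0.81) = 0.81
(~y ∨ x) ⊕ ((y → x) ∨ y) = min(1, 0.58 + 0.81) = min(1, 1.39) = 1.00
x ∨ ((~y ∨ x) ⊕ ((y → x) ∨ y)) = max(0.58, 1.00) = 1.00
~(x ∨ ((~y ∨ x) ⊕ ((y → x) ∨ y))) = 1 − 1.00 = 0.00
(z ∨ (x → 0)) ∨ ~(x ∨ ((~y ∨ x) ⊕ ((y → x) ∨ y))) = max(0.59, 0.00) = 0.59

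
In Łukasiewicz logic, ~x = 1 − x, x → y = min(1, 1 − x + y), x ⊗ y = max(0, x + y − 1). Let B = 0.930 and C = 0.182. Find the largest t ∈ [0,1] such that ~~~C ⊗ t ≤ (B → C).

~C = 1 − 0.182 = 0.818
~~C = 1 − 0.818 = 0.182
~~~C = 1 − 0.182 = 0.818
So the left factor is ~~~C = 0.818.
B → C = min(1, 1 − 0.930 + 0.182) = min(1, 0.252) = 0.252
So the right-hand bound is B → C = 0.252.
The residuum of the Łukasiewicz t-norm gives the supremum: min(1, 1 − 0.818 + 0.252).
1 − 0.818 + 0.252 = 0.434, so t = min(1, 0.434) = 0.434.
Check: 0.818 ⊗ 0.434 = max(0, 0.252) = 0.252 ≤ 0.252.

0.434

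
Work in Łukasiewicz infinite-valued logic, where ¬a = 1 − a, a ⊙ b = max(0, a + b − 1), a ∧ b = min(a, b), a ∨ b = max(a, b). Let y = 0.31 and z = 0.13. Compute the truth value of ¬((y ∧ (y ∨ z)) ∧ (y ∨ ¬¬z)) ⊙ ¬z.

0.56

y ∨ z = max(0.31, 0.13) = 0.31
y ∧ (y ∨ z) = min(0.31, 0.31) = 0.31
¬z = 1 − 0.13 = 0.87
¬¬z = 1 − 0.87 = 0.13
y ∨ ¬¬z = max(0.31, 0.13) = 0.31
(y ∧ (y ∨ z)) ∧ (y ∨ ¬¬z) = min(0.31, 0.31) = 0.31
¬((y ∧ (y ∨ z)) ∧ (y ∨ ¬¬z)) = 1 − 0.31 = 0.69
¬((y ∧ (y ∨ z)) ∧ (y ∨ ¬¬z)) ⊙ ¬z = max(0, 0.69 + 0.87 − 1) = max(0, 0.56) = 0.56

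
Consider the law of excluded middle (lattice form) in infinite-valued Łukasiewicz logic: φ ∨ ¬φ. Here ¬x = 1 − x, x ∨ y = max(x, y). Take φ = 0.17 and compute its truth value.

¬φ = 1 − 0.17 = 0.83
φ ∨ ¬φ = max(0.17, 0.83) = 0.83
(The value 0.83 < 1 shows this instance is not satisfied; not a Ł∞-tautology — its value is max(a, 1−a).)

0.83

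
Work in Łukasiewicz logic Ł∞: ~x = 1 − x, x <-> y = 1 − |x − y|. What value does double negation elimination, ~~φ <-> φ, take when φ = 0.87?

1.00

~φ = 1 − 0.87 = 0.13
~~φ = 1 − 0.13 = 0.87
~~φ <-> φ = 1 − |0.87 − 0.87| = 1 − 0.00 = 1.00
(As expected: always 1 in Ł∞ since negation is involutive.)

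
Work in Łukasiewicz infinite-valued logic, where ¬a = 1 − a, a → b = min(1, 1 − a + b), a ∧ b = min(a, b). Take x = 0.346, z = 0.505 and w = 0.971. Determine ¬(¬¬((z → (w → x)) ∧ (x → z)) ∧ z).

0.495

w → x = min(1, 1 − 0.971 + 0.346) = min(1, 0.375) = 0.375
z → (w → x) = min(1, 1 − 0.505 + 0.375) = min(1, 0.870) = 0.870
x → z = min(1, 1 − 0.346 + 0.505) = min(1, 1.159) = 1.000
(z → (w → x)) ∧ (x → z) = min(0.870, 1.000) = 0.870
¬((z → (w → x)) ∧ (x → z)) = 1 − 0.870 = 0.130
¬¬((z → (w → x)) ∧ (x → z)) = 1 − 0.130 = 0.870
¬¬((z → (w → x)) ∧ (x → z)) ∧ z = min(0.870, 0.505) = 0.505
¬(¬¬((z → (w → x)) ∧ (x → z)) ∧ z) = 1 − 0.505 = 0.495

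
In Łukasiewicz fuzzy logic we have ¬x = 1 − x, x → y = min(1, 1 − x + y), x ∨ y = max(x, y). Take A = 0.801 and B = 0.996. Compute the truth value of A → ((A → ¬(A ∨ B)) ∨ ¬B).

A ∨ B = max(0.801, 0.996) = 0.996
¬(A ∨ B) = 1 − 0.996 = 0.004
A → ¬(A ∨ B) = min(1, 1 − 0.801 + 0.004) = min(1, 0.203) = 0.203
¬B = 1 − 0.996 = 0.004
(A → ¬(A ∨ B)) ∨ ¬B = max(0.203, 0.004) = 0.203
A → ((A → ¬(A ∨ B)) ∨ ¬B) = min(1, 1 − 0.801 + 0.203) = min(1, 0.402) = 0.402

0.402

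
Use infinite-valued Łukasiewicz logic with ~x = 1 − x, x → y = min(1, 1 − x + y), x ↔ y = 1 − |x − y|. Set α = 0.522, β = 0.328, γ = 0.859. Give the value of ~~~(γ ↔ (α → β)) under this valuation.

0.053

α → β = min(1, 1 − 0.522 + 0.328) = min(1, 0.806) = 0.806
γ ↔ (α → β) = 1 − |0.859 − 0.806| = 1 − 0.053 = 0.947
~(γ ↔ (α → β)) = 1 − 0.947 = 0.053
~~(γ ↔ (α → β)) = 1 − 0.053 = 0.947
~~~(γ ↔ (α → β)) = 1 − 0.947 = 0.053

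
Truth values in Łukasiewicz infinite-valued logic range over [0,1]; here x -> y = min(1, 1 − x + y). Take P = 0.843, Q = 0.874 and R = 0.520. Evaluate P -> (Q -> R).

Q -> R = min(1, 1 − 0.874 + 0.520) = min(1, 0.646) = 0.646
P -> (Q -> R) = min(1, 1 − 0.843 + 0.646) = min(1, 0.803) = 0.803

0.803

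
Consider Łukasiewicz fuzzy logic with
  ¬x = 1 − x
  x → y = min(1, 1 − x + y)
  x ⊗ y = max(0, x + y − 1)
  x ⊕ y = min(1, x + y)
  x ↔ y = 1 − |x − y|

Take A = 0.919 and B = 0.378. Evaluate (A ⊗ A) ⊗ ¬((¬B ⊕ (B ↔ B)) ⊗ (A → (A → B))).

0.298

A ⊗ A = max(0, 0.919 + 0.919 − 1) = max(0, 0.838) = 0.838
¬B = 1 − 0.378 = 0.622
B ↔ B = 1 − |0.378 − 0.378| = 1 − 0.000 = 1.000
¬B ⊕ (B ↔ B) = min(1, 0.622 + 1.000) = min(1, 1.622) = 1.000
A → B = min(1, 1 − 0.919 + 0.378) = min(1, 0.459) = 0.459
A → (A → B) = min(1, 1 − 0.919 + 0.459) = min(1, 0.540) = 0.540
(¬B ⊕ (B ↔ B)) ⊗ (A → (A → B)) = max(0, 1.000 + 0.540 − 1) = max(0, 0.540) = 0.540
¬((¬B ⊕ (B ↔ B)) ⊗ (A → (A → B))) = 1 − 0.540 = 0.460
(A ⊗ A) ⊗ ¬((¬B ⊕ (B ↔ B)) ⊗ (A → (A → B))) = max(0, 0.838 + 0.460 − 1) = max(0, 0.298) = 0.298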